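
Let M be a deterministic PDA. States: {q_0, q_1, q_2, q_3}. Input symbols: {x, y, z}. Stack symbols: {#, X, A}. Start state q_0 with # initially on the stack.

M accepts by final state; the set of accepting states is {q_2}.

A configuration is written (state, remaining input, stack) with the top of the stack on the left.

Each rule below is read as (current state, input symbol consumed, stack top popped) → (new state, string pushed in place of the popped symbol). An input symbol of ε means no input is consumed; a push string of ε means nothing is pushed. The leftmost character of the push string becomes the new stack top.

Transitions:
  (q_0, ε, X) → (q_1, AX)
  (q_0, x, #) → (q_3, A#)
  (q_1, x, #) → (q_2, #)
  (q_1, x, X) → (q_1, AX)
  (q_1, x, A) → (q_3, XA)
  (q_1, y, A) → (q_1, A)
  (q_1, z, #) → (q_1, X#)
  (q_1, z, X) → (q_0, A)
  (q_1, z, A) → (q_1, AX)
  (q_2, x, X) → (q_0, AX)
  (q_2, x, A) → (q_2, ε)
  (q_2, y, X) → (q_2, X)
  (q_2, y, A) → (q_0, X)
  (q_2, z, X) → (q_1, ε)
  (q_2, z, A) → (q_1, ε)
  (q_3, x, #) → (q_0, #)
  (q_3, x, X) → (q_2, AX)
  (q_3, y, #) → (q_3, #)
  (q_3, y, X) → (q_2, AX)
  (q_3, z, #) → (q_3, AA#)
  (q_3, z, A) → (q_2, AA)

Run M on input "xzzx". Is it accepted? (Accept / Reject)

Reject

(q_0, xzzx, #) ⊢ (q_3, zzx, A#) ⊢ (q_2, zx, AA#) ⊢ (q_1, x, A#) ⊢ (q_3, ε, XA#)
All input consumed; state q_3 ∉ F and no further ε-move applies.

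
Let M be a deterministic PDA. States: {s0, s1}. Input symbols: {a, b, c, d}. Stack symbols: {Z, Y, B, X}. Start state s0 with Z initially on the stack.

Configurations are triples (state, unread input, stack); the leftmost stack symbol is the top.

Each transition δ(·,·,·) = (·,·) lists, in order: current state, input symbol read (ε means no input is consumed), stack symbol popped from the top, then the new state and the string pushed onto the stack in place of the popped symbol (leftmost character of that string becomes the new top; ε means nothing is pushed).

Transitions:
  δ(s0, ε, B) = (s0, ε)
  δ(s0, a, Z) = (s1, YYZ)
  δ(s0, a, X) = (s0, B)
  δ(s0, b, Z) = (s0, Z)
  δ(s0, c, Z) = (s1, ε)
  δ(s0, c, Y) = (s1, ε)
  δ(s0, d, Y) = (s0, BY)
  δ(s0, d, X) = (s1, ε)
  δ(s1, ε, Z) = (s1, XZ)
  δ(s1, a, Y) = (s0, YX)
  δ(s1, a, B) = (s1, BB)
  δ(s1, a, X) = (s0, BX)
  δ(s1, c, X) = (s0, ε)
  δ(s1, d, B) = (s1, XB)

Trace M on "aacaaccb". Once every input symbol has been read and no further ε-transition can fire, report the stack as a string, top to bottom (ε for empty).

(s0, aacaaccb, Z) ⊢ (s1, acaaccb, YYZ) ⊢ (s0, caaccb, YXYZ) ⊢ (s1, aaccb, XYZ) ⊢ (s0, accb, BXYZ) ⊢ (s0, accb, XYZ) ⊢ (s0, ccb, BYZ) ⊢ (s0, ccb, YZ) ⊢ (s1, cb, Z) ⊢ (s1, cb, XZ) ⊢ (s0, b, Z) ⊢ (s0, ε, Z)
All input consumed in state s0 with stack Z.

Z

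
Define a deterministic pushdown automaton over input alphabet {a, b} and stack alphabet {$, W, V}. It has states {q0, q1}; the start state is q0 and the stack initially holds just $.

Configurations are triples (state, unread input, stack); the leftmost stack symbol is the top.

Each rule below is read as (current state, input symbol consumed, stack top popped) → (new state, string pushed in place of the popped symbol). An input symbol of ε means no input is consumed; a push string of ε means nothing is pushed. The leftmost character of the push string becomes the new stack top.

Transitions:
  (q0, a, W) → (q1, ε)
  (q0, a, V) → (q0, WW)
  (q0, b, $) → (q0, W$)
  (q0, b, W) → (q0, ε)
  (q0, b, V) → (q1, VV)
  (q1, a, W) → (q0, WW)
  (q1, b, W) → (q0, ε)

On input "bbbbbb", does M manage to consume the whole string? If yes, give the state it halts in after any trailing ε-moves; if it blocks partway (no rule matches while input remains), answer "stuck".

(q0, bbbbbb, $) ⊢ (q0, bbbbb, W$) ⊢ (q0, bbbb, $) ⊢ (q0, bbb, W$) ⊢ (q0, bb, $) ⊢ (q0, b, W$) ⊢ (q0, ε, $)
All input consumed; M is in state q0.

q0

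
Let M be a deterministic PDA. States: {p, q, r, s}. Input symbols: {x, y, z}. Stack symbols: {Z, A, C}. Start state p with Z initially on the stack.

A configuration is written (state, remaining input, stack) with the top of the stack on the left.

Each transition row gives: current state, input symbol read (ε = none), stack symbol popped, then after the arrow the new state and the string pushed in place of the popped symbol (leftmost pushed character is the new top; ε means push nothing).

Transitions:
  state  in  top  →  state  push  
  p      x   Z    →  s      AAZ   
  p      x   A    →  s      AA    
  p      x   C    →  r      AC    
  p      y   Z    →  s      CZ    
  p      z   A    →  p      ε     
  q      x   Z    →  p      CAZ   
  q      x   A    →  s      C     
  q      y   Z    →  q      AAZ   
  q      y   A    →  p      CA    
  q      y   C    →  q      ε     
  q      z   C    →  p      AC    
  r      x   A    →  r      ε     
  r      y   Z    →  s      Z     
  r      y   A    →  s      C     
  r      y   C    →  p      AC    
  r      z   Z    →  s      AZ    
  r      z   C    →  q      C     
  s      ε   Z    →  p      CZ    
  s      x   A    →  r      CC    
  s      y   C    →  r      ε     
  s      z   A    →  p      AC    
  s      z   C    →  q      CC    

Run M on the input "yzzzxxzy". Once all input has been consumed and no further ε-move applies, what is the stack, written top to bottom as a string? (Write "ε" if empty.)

(p, yzzzxxzy, Z)
  read y, top Z: go to s, push CZ → (s, zzzxxzy, CZ)
  read z, top C: go to q, push CC → (q, zzxxzy, CCZ)
  read z, top C: go to p, push AC → (p, zxxzy, ACCZ)
  read z, top A: go to p, push ε → (p, xxzy, CCZ)
  read x, top C: go to r, push AC → (r, xzy, ACCZ)
  read x, top A: go to r, push ε → (r, zy, CCZ)
  read z, top C: go to q, push C → (q, y, CCZ)
  read y, top C: go to q, push ε → (q, ε, CZ)
All input consumed in state q with stack CZ.

CZ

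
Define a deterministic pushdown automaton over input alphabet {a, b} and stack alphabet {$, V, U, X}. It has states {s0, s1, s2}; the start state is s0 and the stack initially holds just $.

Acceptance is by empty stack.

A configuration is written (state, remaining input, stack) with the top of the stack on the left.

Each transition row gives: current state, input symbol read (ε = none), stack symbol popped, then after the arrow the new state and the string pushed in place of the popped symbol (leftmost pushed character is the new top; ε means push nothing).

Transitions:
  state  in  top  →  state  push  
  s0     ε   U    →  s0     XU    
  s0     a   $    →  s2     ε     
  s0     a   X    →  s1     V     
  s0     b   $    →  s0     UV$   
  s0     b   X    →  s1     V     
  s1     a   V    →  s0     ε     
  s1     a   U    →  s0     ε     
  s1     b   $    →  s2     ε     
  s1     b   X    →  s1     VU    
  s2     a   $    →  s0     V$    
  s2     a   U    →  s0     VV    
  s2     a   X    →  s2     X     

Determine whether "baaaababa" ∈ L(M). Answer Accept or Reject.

Reject

(s0, baaaababa, $)
  read b, top $: go to s0, push UV$ → (s0, aaaababa, UV$)
  ε-move, top U: go to s0, push XU → (s0, aaaababa, XUV$)
  read a, top X: go to s1, push V → (s1, aaababa, VUV$)
  read a, top V: go to s0, push ε → (s0, aababa, UV$)
  ε-move, top U: go to s0, push XU → (s0, aababa, XUV$)
  read a, top X: go to s1, push V → (s1, ababa, VUV$)
  read a, top V: go to s0, push ε → (s0, baba, UV$)
  ε-move, top U: go to s0, push XU → (s0, baba, XUV$)
  read b, top X: go to s1, push V → (s1, aba, VUV$)
  read a, top V: go to s0, push ε → (s0, ba, UV$)
  ε-move, top U: go to s0, push XU → (s0, ba, XUV$)
  read b, top X: go to s1, push V → (s1, a, VUV$)
  read a, top V: go to s0, push ε → (s0, ε, UV$)
  ε-move, top U: go to s0, push XU → (s0, ε, XUV$)
All input consumed; stack is XUV$, not empty, and no further ε-move applies.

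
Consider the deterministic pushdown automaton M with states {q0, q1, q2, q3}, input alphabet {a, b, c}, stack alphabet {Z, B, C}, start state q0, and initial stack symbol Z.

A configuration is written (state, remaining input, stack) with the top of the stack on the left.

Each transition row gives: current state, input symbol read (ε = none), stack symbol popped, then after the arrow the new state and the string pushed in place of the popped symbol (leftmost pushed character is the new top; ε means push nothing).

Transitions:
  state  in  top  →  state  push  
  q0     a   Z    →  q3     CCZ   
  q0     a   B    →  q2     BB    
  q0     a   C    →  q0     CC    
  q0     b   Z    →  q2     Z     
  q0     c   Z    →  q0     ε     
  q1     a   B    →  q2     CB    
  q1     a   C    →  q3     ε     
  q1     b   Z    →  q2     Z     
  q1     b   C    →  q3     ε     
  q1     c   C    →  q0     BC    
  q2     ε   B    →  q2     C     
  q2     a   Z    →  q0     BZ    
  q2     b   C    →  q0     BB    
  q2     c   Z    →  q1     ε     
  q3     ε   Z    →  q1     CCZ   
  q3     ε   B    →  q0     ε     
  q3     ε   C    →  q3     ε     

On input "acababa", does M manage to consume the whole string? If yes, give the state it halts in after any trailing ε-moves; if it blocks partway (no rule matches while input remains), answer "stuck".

q2

(q0, acababa, Z)
  read a, top Z: go to q3, push CCZ → (q3, cababa, CCZ)
  ε-move, top C: go to q3, push ε → (q3, cababa, CZ)
  ε-move, top C: go to q3, push ε → (q3, cababa, Z)
  ε-move, top Z: go to q1, push CCZ → (q1, cababa, CCZ)
  read c, top C: go to q0, push BC → (q0, ababa, BCCZ)
  read a, top B: go to q2, push BB → (q2, baba, BBCCZ)
  ε-move, top B: go to q2, push C → (q2, baba, CBCCZ)
  read b, top C: go to q0, push BB → (q0, aba, BBBCCZ)
  read a, top B: go to q2, push BB → (q2, ba, BBBBCCZ)
  ε-move, top B: go to q2, push C → (q2, ba, CBBBCCZ)
  read b, top C: go to q0, push BB → (q0, a, BBBBBCCZ)
  read a, top B: go to q2, push BB → (q2, ε, BBBBBBCCZ)
  ε-move, top B: go to q2, push C → (q2, ε, CBBBBBCCZ)
All input consumed; M is in state q2.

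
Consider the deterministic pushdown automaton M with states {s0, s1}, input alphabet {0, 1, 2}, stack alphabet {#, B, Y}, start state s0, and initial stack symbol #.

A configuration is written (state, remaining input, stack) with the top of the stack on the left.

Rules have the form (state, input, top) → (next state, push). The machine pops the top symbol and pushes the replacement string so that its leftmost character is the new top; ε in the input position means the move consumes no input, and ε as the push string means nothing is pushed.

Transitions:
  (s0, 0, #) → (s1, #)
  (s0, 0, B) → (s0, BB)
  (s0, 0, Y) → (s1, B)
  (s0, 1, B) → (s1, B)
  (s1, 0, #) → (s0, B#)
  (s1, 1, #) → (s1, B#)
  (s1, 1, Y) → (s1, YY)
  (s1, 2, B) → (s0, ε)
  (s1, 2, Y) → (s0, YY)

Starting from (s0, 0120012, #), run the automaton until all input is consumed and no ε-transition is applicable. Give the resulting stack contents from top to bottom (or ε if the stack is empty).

(s0, 0120012, #)
  read 0, top #: go to s1, push # → (s1, 120012, #)
  read 1, top #: go to s1, push B# → (s1, 20012, B#)
  read 2, top B: go to s0, push ε → (s0, 0012, #)
  read 0, top #: go to s1, push # → (s1, 012, #)
  read 0, top #: go to s0, push B# → (s0, 12, B#)
  read 1, top B: go to s1, push B → (s1, 2, B#)
  read 2, top B: go to s0, push ε → (s0, ε, #)
All input consumed in state s0 with stack #.

#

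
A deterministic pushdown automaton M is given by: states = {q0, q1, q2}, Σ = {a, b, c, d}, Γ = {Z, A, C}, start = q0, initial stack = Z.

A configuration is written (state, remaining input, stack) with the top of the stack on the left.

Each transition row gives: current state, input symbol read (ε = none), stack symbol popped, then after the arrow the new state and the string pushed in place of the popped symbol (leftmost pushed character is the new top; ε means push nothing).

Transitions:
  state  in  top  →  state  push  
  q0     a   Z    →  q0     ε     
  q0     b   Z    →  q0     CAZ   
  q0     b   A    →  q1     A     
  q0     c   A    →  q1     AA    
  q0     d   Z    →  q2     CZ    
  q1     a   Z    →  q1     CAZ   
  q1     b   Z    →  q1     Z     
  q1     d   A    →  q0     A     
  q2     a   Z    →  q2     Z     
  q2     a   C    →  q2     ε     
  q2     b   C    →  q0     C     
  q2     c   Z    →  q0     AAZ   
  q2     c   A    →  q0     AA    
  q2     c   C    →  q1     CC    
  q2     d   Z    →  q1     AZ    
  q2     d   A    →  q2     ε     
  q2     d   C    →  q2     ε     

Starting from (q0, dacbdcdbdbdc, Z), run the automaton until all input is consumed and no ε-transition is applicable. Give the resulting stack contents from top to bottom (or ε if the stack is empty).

AAAAZ

(q0, dacbdcdbdbdc, Z) ⊢ (q2, acbdcdbdbdc, CZ) ⊢ (q2, cbdcdbdbdc, Z) ⊢ (q0, bdcdbdbdc, AAZ) ⊢ (q1, dcdbdbdc, AAZ) ⊢ (q0, cdbdbdc, AAZ) ⊢ (q1, dbdbdc, AAAZ) ⊢ (q0, bdbdc, AAAZ) ⊢ (q1, dbdc, AAAZ) ⊢ (q0, bdc, AAAZ) ⊢ (q1, dc, AAAZ) ⊢ (q0, c, AAAZ) ⊢ (q1, ε, AAAAZ)
All input consumed in state q1 with stack AAAAZ.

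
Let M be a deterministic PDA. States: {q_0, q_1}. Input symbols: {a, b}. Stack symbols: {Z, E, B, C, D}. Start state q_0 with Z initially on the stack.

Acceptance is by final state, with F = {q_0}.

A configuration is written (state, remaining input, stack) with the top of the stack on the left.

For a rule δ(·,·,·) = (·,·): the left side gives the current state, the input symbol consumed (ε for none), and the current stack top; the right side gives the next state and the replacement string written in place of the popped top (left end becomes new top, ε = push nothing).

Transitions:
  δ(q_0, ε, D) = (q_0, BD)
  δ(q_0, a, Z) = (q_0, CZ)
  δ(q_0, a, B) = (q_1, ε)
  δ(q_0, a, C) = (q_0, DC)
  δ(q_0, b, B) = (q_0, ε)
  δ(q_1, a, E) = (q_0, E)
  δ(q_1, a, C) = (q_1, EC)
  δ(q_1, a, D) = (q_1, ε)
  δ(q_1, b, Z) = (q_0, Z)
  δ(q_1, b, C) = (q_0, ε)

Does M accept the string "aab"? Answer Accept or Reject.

(q_0, aab, Z)
  read a, top Z: go to q_0, push CZ → (q_0, ab, CZ)
  read a, top C: go to q_0, push DC → (q_0, b, DCZ)
  ε-move, top D: go to q_0, push BD → (q_0, b, BDCZ)
  read b, top B: go to q_0, push ε → (q_0, ε, DCZ)
All input consumed; state q_0 ∈ F.

Accept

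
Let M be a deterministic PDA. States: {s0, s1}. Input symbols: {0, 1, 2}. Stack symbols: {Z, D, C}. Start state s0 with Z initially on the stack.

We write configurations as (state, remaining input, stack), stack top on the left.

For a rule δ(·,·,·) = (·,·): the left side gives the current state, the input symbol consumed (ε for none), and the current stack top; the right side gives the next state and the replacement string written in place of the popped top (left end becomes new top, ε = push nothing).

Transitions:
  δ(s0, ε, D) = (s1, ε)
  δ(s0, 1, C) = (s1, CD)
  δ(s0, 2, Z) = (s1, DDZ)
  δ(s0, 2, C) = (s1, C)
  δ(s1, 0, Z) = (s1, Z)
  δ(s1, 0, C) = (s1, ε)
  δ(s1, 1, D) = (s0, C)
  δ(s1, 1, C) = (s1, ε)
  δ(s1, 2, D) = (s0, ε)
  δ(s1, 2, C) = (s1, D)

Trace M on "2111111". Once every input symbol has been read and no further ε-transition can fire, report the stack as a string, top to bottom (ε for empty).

DDZ

(s0, 2111111, Z)
  read 2, top Z: go to s1, push DDZ → (s1, 111111, DDZ)
  read 1, top D: go to s0, push C → (s0, 11111, CDZ)
  read 1, top C: go to s1, push CD → (s1, 1111, CDDZ)
  read 1, top C: go to s1, push ε → (s1, 111, DDZ)
  read 1, top D: go to s0, push C → (s0, 11, CDZ)
  read 1, top C: go to s1, push CD → (s1, 1, CDDZ)
  read 1, top C: go to s1, push ε → (s1, ε, DDZ)
All input consumed in state s1 with stack DDZ.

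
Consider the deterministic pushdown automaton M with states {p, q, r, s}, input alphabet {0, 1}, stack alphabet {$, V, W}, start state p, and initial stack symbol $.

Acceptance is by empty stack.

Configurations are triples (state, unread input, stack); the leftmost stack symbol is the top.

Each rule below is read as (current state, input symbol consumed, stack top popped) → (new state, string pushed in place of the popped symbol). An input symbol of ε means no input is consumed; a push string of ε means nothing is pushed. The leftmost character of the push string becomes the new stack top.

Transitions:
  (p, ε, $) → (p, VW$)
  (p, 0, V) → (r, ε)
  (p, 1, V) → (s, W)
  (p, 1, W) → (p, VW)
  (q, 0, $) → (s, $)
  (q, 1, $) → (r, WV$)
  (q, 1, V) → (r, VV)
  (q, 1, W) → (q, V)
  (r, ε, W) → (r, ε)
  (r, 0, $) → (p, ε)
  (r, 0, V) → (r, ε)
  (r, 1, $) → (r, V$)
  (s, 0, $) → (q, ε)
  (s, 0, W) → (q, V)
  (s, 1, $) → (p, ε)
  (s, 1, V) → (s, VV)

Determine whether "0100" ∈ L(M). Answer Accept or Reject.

Accept

(p, 0100, $) ⊢ (p, 0100, VW$) ⊢ (r, 100, W$) ⊢ (r, 100, $) ⊢ (r, 00, V$) ⊢ (r, 0, $) ⊢ (p, ε, ε)
All input consumed and the stack is empty.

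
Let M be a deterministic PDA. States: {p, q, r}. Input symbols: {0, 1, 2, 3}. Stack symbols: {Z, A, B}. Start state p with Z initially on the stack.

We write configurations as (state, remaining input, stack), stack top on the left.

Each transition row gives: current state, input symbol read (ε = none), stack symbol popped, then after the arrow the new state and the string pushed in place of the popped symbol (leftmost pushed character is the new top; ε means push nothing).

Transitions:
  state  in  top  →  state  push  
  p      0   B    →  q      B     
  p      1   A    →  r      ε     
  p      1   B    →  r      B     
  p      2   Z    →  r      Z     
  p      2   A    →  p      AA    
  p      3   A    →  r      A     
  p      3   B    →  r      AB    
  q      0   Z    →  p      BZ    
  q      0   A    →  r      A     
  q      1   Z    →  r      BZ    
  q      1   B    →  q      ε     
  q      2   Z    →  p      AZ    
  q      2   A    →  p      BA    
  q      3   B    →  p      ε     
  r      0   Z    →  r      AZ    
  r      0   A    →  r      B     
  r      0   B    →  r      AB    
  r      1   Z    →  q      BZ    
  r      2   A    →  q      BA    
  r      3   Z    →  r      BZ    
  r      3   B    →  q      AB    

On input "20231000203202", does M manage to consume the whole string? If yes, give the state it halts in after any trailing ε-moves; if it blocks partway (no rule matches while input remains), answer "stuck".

stuck

(p, 20231000203202, Z)
  read 2, top Z: go to r, push Z → (r, 0231000203202, Z)
  read 0, top Z: go to r, push AZ → (r, 231000203202, AZ)
  read 2, top A: go to q, push BA → (q, 31000203202, BAZ)
  read 3, top B: go to p, push ε → (p, 1000203202, AZ)
  read 1, top A: go to r, push ε → (r, 000203202, Z)
  read 0, top Z: go to r, push AZ → (r, 00203202, AZ)
  read 0, top A: go to r, push B → (r, 0203202, BZ)
  read 0, top B: go to r, push AB → (r, 203202, ABZ)
  read 2, top A: go to q, push BA → (q, 03202, BABZ)
No transition for (q, 0, top B); M blocks with input 03202 remaining.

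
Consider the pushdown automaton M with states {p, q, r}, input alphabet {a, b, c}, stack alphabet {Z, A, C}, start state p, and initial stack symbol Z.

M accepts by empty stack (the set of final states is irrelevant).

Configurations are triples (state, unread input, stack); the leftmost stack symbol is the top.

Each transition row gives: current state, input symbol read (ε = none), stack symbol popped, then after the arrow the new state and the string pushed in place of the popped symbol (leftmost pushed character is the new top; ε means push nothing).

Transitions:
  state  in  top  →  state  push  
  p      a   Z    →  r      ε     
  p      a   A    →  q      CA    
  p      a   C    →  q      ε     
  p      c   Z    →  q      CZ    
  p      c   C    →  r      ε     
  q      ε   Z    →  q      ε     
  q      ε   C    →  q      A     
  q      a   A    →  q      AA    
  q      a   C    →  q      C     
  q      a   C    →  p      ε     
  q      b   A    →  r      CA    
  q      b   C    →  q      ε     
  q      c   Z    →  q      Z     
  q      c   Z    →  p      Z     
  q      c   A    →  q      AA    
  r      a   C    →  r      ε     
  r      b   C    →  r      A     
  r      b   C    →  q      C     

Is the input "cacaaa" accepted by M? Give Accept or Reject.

One accepting computation: (p, cacaaa, Z) ⊢ (q, acaaa, CZ) ⊢ (p, caaa, Z) ⊢ (q, aaa, CZ) ⊢ (q, aa, CZ) ⊢ (p, a, Z) ⊢ (r, ε, ε)
All input consumed and the stack is empty.

Accept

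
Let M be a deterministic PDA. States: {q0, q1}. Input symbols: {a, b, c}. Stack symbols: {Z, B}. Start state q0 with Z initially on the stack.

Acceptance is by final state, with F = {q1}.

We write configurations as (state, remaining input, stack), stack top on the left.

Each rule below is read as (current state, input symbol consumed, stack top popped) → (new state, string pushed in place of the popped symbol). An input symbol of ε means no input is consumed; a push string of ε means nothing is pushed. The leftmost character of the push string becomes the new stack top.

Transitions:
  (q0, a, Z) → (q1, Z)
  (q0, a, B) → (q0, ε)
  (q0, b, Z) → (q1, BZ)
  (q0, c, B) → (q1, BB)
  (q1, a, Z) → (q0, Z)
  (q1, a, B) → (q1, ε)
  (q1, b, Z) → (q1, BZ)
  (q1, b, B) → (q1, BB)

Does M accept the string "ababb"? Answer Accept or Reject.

Accept

(q0, ababb, Z)
  read a, top Z: go to q1, push Z → (q1, babb, Z)
  read b, top Z: go to q1, push BZ → (q1, abb, BZ)
  read a, top B: go to q1, push ε → (q1, bb, Z)
  read b, top Z: go to q1, push BZ → (q1, b, BZ)
  read b, top B: go to q1, push BB → (q1, ε, BBZ)
All input consumed; state q1 ∈ F.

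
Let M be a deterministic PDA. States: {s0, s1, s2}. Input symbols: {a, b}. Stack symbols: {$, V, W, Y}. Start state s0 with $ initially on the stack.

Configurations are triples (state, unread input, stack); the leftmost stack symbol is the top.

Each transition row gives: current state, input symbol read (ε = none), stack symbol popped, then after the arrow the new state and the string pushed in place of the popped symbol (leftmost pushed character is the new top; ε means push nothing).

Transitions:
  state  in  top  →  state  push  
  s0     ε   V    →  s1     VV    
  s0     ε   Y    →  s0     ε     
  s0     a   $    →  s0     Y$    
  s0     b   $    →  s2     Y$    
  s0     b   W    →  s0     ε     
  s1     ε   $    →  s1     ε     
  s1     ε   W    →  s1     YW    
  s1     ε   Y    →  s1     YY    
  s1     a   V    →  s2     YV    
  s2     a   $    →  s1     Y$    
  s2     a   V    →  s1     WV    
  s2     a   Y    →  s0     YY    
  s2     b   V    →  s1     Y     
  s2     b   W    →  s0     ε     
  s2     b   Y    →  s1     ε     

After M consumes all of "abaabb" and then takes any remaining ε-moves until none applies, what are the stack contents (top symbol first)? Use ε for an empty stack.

ε

(s0, abaabb, $)
  read a, top $: go to s0, push Y$ → (s0, baabb, Y$)
  ε-move, top Y: go to s0, push ε → (s0, baabb, $)
  read b, top $: go to s2, push Y$ → (s2, aabb, Y$)
  read a, top Y: go to s0, push YY → (s0, abb, YY$)
  ε-move, top Y: go to s0, push ε → (s0, abb, Y$)
  ε-move, top Y: go to s0, push ε → (s0, abb, $)
  read a, top $: go to s0, push Y$ → (s0, bb, Y$)
  ε-move, top Y: go to s0, push ε → (s0, bb, $)
  read b, top $: go to s2, push Y$ → (s2, b, Y$)
  read b, top Y: go to s1, push ε → (s1, ε, $)
  ε-move, top $: go to s1, push ε → (s1, ε, ε)
All input consumed in state s1 with stack ε.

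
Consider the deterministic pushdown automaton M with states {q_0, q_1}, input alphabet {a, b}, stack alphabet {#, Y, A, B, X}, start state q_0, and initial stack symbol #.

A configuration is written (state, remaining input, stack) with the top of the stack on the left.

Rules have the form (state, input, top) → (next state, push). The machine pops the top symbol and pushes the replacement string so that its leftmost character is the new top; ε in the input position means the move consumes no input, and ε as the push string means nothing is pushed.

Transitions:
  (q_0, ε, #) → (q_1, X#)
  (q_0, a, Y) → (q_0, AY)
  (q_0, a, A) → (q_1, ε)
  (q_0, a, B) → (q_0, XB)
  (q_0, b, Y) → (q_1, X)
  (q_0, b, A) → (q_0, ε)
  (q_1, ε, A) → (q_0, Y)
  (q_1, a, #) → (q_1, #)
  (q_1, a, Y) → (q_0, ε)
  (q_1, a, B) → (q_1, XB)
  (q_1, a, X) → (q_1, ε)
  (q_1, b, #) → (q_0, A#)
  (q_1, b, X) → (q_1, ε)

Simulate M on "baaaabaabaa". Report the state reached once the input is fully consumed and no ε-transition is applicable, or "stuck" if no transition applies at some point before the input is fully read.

q_1

(q_0, baaaabaabaa, #)
  ε-move, top #: go to q_1, push X# → (q_1, baaaabaabaa, X#)
  read b, top X: go to q_1, push ε → (q_1, aaaabaabaa, #)
  read a, top #: go to q_1, push # → (q_1, aaabaabaa, #)
  read a, top #: go to q_1, push # → (q_1, aabaabaa, #)
  read a, top #: go to q_1, push # → (q_1, abaabaa, #)
  read a, top #: go to q_1, push # → (q_1, baabaa, #)
  read b, top #: go to q_0, push A# → (q_0, aabaa, A#)
  read a, top A: go to q_1, push ε → (q_1, abaa, #)
  read a, top #: go to q_1, push # → (q_1, baa, #)
  read b, top #: go to q_0, push A# → (q_0, aa, A#)
  read a, top A: go to q_1, push ε → (q_1, a, #)
  read a, top #: go to q_1, push # → (q_1, ε, #)
All input consumed; M is in state q_1.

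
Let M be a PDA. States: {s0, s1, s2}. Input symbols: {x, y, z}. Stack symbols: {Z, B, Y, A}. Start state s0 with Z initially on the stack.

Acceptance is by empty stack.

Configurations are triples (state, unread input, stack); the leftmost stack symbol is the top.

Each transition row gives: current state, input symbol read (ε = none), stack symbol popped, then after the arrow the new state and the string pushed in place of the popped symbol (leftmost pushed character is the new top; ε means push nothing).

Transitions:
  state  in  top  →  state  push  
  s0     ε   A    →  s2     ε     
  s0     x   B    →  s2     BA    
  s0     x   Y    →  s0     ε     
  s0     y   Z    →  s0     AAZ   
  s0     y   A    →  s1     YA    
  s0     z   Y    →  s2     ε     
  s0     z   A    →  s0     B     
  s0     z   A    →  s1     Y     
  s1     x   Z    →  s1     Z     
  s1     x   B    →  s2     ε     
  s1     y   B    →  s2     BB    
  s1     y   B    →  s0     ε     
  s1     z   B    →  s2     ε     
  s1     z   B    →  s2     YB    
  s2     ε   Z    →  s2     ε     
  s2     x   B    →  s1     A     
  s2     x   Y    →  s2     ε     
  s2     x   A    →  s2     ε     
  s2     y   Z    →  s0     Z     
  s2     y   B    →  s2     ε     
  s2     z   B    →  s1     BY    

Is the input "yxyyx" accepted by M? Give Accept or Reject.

Accept

One accepting computation: (s0, yxyyx, Z) ⊢ (s0, xyyx, AAZ) ⊢ (s2, xyyx, AZ) ⊢ (s2, yyx, Z) ⊢ (s0, yx, Z) ⊢ (s0, x, AAZ) ⊢ (s2, x, AZ) ⊢ (s2, ε, Z) ⊢ (s2, ε, ε)
All input consumed and the stack is empty.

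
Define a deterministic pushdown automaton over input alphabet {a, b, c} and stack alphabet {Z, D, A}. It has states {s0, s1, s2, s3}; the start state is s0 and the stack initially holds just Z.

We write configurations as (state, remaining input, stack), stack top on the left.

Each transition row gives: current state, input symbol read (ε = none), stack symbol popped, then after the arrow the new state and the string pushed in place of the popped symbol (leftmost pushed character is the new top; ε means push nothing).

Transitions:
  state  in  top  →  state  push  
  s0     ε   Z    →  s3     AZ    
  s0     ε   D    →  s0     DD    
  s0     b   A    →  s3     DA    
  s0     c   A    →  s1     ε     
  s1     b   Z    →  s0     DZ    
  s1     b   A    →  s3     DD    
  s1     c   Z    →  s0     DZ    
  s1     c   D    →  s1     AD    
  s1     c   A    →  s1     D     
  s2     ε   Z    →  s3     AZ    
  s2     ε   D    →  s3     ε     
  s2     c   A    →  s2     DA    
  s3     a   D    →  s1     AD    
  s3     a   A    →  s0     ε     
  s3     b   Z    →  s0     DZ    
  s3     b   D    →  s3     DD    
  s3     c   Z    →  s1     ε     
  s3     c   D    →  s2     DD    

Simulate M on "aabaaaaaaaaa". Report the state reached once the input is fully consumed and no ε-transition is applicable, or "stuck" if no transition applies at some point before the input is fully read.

(s0, aabaaaaaaaaa, Z)
  ε-move, top Z: go to s3, push AZ → (s3, aabaaaaaaaaa, AZ)
  read a, top A: go to s0, push ε → (s0, abaaaaaaaaa, Z)
  ε-move, top Z: go to s3, push AZ → (s3, abaaaaaaaaa, AZ)
  read a, top A: go to s0, push ε → (s0, baaaaaaaaa, Z)
  ε-move, top Z: go to s3, push AZ → (s3, baaaaaaaaa, AZ)
No transition for (s3, b, top A); M blocks with input baaaaaaaaa remaining.

stuck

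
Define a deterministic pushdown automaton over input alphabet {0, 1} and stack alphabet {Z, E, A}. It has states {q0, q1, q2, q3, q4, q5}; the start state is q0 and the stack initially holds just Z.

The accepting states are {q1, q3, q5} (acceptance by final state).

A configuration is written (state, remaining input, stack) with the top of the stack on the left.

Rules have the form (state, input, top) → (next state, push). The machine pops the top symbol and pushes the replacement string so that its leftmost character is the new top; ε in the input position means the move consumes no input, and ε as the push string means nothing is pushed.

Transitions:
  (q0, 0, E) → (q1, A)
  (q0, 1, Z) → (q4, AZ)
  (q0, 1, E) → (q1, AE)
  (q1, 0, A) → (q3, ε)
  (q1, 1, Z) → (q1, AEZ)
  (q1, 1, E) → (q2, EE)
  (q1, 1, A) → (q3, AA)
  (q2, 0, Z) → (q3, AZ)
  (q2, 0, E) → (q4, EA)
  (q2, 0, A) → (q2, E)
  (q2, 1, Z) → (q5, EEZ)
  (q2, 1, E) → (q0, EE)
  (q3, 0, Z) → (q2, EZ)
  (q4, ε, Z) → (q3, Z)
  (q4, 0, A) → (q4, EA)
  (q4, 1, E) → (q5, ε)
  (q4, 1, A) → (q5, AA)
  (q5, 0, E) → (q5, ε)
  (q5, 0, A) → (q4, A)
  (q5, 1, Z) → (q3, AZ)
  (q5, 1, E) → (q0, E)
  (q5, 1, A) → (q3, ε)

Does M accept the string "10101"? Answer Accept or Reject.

(q0, 10101, Z)
  read 1, top Z: go to q4, push AZ → (q4, 0101, AZ)
  read 0, top A: go to q4, push EA → (q4, 101, EAZ)
  read 1, top E: go to q5, push ε → (q5, 01, AZ)
  read 0, top A: go to q4, push A → (q4, 1, AZ)
  read 1, top A: go to q5, push AA → (q5, ε, AAZ)
All input consumed; state q5 ∈ F.

Accept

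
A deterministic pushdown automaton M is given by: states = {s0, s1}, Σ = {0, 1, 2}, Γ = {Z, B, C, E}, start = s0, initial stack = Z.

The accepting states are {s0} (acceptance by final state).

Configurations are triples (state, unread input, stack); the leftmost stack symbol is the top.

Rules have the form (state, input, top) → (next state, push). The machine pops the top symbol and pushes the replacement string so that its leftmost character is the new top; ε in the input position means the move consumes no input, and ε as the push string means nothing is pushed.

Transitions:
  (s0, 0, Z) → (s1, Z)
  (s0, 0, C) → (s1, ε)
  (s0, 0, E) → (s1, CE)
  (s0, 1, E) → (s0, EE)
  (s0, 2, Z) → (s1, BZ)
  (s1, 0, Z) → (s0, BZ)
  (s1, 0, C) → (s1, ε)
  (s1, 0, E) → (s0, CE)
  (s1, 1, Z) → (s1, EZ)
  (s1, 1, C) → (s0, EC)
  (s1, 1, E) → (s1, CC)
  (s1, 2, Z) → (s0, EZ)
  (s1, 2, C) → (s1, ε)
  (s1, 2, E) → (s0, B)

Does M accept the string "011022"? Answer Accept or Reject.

(s0, 011022, Z) ⊢ (s1, 11022, Z) ⊢ (s1, 1022, EZ) ⊢ (s1, 022, CCZ) ⊢ (s1, 22, CZ) ⊢ (s1, 2, Z) ⊢ (s0, ε, EZ)
All input consumed; state s0 ∈ F.

Accept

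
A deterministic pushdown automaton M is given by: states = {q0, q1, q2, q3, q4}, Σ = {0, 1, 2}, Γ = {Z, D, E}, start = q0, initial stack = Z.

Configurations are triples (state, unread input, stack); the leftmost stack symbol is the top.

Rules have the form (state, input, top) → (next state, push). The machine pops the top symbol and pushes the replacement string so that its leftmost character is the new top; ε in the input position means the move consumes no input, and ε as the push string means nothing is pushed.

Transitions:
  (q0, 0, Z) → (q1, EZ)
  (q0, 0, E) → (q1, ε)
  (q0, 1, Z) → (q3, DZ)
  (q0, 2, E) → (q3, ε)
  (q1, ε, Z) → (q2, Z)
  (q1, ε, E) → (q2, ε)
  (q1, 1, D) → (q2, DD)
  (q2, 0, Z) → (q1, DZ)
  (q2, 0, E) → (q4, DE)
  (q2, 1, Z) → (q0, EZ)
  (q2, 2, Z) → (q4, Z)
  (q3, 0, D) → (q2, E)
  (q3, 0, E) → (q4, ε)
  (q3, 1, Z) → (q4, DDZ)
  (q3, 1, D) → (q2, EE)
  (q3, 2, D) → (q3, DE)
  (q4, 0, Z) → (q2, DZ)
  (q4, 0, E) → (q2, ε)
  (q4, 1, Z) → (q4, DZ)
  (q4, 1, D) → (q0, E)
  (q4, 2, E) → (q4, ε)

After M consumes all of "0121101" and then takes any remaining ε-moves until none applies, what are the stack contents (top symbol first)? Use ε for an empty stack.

(q0, 0121101, Z)
  read 0, top Z: go to q1, push EZ → (q1, 121101, EZ)
  ε-move, top E: go to q2, push ε → (q2, 121101, Z)
  read 1, top Z: go to q0, push EZ → (q0, 21101, EZ)
  read 2, top E: go to q3, push ε → (q3, 1101, Z)
  read 1, top Z: go to q4, push DDZ → (q4, 101, DDZ)
  read 1, top D: go to q0, push E → (q0, 01, EDZ)
  read 0, top E: go to q1, push ε → (q1, 1, DZ)
  read 1, top D: go to q2, push DD → (q2, ε, DDZ)
All input consumed in state q2 with stack DDZ.

DDZ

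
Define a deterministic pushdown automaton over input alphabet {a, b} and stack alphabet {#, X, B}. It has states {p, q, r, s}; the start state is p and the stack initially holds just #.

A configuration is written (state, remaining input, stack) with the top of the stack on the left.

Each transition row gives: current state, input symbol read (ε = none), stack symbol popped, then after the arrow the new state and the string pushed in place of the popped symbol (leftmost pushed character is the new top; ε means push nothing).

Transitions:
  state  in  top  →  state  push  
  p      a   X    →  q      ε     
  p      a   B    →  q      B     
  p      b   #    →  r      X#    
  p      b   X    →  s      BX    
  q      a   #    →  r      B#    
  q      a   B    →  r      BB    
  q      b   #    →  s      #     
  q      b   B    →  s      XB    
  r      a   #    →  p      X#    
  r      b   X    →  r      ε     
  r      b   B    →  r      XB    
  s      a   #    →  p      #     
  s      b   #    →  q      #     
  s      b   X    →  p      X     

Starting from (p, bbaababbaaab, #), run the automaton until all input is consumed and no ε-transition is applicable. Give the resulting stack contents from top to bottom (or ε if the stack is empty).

XB#

(p, bbaababbaaab, #) ⊢ (r, baababbaaab, X#) ⊢ (r, aababbaaab, #) ⊢ (p, ababbaaab, X#) ⊢ (q, babbaaab, #) ⊢ (s, abbaaab, #) ⊢ (p, bbaaab, #) ⊢ (r, baaab, X#) ⊢ (r, aaab, #) ⊢ (p, aab, X#) ⊢ (q, ab, #) ⊢ (r, b, B#) ⊢ (r, ε, XB#)
All input consumed in state r with stack XB#.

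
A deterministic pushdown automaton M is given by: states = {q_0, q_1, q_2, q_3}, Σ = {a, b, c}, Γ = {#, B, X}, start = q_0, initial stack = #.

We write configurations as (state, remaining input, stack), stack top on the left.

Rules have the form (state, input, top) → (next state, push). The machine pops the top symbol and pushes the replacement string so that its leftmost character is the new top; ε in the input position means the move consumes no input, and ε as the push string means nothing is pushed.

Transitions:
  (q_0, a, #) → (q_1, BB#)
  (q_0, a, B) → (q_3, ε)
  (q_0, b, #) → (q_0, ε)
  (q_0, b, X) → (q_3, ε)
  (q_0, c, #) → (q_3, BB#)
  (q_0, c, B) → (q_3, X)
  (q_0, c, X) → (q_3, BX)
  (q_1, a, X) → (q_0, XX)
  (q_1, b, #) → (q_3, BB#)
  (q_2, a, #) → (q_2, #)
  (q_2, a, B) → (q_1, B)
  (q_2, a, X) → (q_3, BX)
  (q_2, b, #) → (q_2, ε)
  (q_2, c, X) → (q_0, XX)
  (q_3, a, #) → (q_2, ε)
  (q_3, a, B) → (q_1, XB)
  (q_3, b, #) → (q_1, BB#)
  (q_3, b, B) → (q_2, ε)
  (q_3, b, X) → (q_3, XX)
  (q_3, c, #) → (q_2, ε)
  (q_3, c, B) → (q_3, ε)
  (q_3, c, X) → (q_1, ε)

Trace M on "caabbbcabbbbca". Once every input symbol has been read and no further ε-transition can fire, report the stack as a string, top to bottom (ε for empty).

XXXXXBB#

(q_0, caabbbcabbbbca, #)
  read c, top #: go to q_3, push BB# → (q_3, aabbbcabbbbca, BB#)
  read a, top B: go to q_1, push XB → (q_1, abbbcabbbbca, XBB#)
  read a, top X: go to q_0, push XX → (q_0, bbbcabbbbca, XXBB#)
  read b, top X: go to q_3, push ε → (q_3, bbcabbbbca, XBB#)
  read b, top X: go to q_3, push XX → (q_3, bcabbbbca, XXBB#)
  read b, top X: go to q_3, push XX → (q_3, cabbbbca, XXXBB#)
  read c, top X: go to q_1, push ε → (q_1, abbbbca, XXBB#)
  read a, top X: go to q_0, push XX → (q_0, bbbbca, XXXBB#)
  read b, top X: go to q_3, push ε → (q_3, bbbca, XXBB#)
  read b, top X: go to q_3, push XX → (q_3, bbca, XXXBB#)
  read b, top X: go to q_3, push XX → (q_3, bca, XXXXBB#)
  read b, top X: go to q_3, push XX → (q_3, ca, XXXXXBB#)
  read c, top X: go to q_1, push ε → (q_1, a, XXXXBB#)
  read a, top X: go to q_0, push XX → (q_0, ε, XXXXXBB#)
All input consumed in state q_0 with stack XXXXXBB#.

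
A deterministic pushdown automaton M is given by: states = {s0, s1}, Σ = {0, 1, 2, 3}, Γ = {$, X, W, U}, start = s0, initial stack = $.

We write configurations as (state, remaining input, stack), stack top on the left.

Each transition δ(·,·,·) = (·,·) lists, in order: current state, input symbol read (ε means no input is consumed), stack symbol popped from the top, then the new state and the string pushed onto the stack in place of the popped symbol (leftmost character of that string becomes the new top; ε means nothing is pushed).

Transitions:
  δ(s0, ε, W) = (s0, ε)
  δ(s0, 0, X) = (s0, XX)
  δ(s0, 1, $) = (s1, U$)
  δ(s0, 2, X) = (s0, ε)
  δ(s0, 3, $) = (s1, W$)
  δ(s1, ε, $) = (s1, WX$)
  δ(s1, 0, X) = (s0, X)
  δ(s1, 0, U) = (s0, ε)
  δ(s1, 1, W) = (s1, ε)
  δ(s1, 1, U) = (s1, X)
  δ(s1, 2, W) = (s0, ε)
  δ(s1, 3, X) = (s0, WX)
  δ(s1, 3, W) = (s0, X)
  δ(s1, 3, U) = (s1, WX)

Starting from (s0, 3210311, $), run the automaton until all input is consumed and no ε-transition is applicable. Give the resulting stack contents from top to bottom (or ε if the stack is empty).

X$

(s0, 3210311, $)
  read 3, top $: go to s1, push W$ → (s1, 210311, W$)
  read 2, top W: go to s0, push ε → (s0, 10311, $)
  read 1, top $: go to s1, push U$ → (s1, 0311, U$)
  read 0, top U: go to s0, push ε → (s0, 311, $)
  read 3, top $: go to s1, push W$ → (s1, 11, W$)
  read 1, top W: go to s1, push ε → (s1, 1, $)
  ε-move, top $: go to s1, push WX$ → (s1, 1, WX$)
  read 1, top W: go to s1, push ε → (s1, ε, X$)
All input consumed in state s1 with stack X$.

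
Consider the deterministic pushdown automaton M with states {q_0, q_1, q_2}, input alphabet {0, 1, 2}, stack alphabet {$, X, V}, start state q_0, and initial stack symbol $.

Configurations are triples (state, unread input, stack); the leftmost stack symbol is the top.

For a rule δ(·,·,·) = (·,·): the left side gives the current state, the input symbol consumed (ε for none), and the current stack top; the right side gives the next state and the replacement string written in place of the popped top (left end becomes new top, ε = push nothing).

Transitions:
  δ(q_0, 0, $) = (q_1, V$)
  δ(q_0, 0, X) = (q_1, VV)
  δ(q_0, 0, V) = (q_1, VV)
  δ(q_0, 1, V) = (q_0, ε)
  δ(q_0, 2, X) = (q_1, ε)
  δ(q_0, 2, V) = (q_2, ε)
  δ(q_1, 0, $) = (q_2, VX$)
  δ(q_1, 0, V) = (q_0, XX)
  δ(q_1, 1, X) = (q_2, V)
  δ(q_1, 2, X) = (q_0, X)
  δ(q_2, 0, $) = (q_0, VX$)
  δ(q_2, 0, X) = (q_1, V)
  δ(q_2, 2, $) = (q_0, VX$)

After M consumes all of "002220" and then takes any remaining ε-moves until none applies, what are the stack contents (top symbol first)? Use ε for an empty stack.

VX$

(q_0, 002220, $)
  read 0, top $: go to q_1, push V$ → (q_1, 02220, V$)
  read 0, top V: go to q_0, push XX → (q_0, 2220, XX$)
  read 2, top X: go to q_1, push ε → (q_1, 220, X$)
  read 2, top X: go to q_0, push X → (q_0, 20, X$)
  read 2, top X: go to q_1, push ε → (q_1, 0, $)
  read 0, top $: go to q_2, push VX$ → (q_2, ε, VX$)
All input consumed in state q_2 with stack VX$.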